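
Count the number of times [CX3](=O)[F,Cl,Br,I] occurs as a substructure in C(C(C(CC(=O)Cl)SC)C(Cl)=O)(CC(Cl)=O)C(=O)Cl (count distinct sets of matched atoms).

4

[CX3](=O)[F,Cl,Br,I] is the SMARTS for an acyl halide: a carbonyl carbon bonded to a halogen.
The molecule carries 4 separate instances of an acyl chloride (-C(=O)Cl) meeting every constraint; each maps to a distinct set of atoms, giving 4 matches.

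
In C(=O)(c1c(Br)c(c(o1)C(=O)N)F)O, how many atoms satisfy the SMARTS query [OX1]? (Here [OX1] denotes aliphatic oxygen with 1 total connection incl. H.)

2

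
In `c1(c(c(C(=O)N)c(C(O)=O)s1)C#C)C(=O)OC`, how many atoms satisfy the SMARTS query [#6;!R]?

The query [#6;!R] means: carbon not in any ring.
Check the 17 heavy atoms by environment: 1× s (aromatic, in 5-ring) → no; 4× c (aromatic, in 5-ring) → no; 6× C (acyclic) → match; 5× O (acyclic) → no; 1× N (acyclic) → no.
That gives 6 matching atoms.

6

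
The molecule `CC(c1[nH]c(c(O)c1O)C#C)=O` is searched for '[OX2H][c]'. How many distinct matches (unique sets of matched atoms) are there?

2

[OX2H][c] is the SMARTS for a phenol: a hydroxyl oxygen attached to an aromatic carbon.
The molecule carries 2 separate instances of a hydroxyl group (-OH) meeting every constraint; each maps to a distinct set of atoms, giving 2 matches.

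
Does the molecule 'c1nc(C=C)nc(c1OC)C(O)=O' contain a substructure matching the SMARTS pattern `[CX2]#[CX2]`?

No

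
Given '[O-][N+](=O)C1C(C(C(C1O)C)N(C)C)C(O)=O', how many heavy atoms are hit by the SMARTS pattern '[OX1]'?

3

The query [OX1] means: aliphatic oxygen with one total connection — typically a carbonyl =O or an oxide.
Check the 16 heavy atoms by environment: 8× C (X4) → no; 1× N (X3) → no; 1× N (charge +1, X3) → no; 1× O (charge -1, X1) → match; 2× O (X1) → match; 2× O (X2) → no; 1× C (X3) → no.
Summing the matching environments: 1 + 2 = 3 matching atoms.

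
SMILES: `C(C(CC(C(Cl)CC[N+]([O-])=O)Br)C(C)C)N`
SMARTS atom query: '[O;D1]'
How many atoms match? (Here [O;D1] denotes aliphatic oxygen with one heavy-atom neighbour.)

2

The query [O;D1] means: aliphatic oxygen bonded to exactly one heavy atom.
Check the 16 heavy atoms by environment: 4× C (D2) → no; 4× C (D3) → no; 1× N (D1) → no; 2× C (D1) → no; 1× Br (D1) → no; 1× N (charge +1, D3) → no; 1× O (charge -1, D1) → match; 1× O (D1) → match; 1× Cl (D1) → no.
Summing the matching environments: 1 + 1 = 2 matching atoms.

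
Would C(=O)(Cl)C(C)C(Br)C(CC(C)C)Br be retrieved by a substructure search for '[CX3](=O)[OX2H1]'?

The pattern [CX3](=O)[OX2H1] describes an sp2 carbon double-bonded to O and single-bonded to an -OH oxygen — a carboxylic acid.
The closest candidate here is an acyl chloride (-C(=O)Cl), but the carbonyl is bonded to Cl, not to an -OH oxygen. No other fragment satisfies the full query, so there is no match.

No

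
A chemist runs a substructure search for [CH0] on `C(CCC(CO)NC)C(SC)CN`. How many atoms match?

0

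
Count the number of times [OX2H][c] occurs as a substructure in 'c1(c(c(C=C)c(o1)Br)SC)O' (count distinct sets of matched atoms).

[OX2H][c] is the SMARTS for a phenol: a hydroxyl oxygen attached to an aromatic carbon.
Exactly one fragment in the molecule meets all constraints, giving 1 match.

1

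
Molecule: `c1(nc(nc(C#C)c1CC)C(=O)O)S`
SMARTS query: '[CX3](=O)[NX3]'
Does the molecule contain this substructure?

No

The pattern [CX3](=O)[NX3] describes a carbonyl carbon bonded to a trivalent nitrogen — an amide.
The closest candidate here is a carboxylic acid group (-C(=O)OH), but the carbonyl is bonded to O, not to an NX3 nitrogen. No other fragment satisfies the full query, so there is no match.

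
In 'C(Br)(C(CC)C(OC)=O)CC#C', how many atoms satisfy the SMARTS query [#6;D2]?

The query [#6;D2] means: any carbon bonded to exactly two heavy atoms.
Check the 12 heavy atoms by environment: 3× C (D2) → match; 3× C (D3) → no; 1× O (D1) → no; 1× O (D2) → no; 3× C (D1) → no; 1× Br (D1) → no.
That gives 3 matching atoms.

3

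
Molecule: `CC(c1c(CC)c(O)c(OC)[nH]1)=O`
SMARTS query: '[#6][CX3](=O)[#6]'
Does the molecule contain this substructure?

Yes

The pattern [#6][CX3](=O)[#6] describes a carbonyl carbon (no H) flanked by two carbons — a ketone.
The molecule carries an acetyl/ketone group (-C(=O)CH3), whose atoms satisfy every constraint of the query, so the pattern matches.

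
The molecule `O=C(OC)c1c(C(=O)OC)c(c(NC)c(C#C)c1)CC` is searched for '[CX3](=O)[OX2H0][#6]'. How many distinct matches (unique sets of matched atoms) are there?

2

[CX3](=O)[OX2H0][#6] is the SMARTS for an ester: a carbonyl carbon bonded to an oxygen that is itself bonded to carbon (no H on that O).
The molecule carries 2 separate instances of a methyl-ester group (-C(=O)OCH3) meeting every constraint; each maps to a distinct set of atoms, giving 2 matches.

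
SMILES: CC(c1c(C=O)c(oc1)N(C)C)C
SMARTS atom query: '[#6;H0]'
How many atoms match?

3

The query [#6;H0] means: any carbon with no attached hydrogen.
Check the 13 heavy atoms by environment: 1× o (aromatic, H0) → no; 3× c (aromatic, H0) → match; 1× c (aromatic, H1) → no; 2× C (H1) → no; 4× C (H3) → no; 1× O (H0) → no; 1× N (H0) → no.
That gives 3 matching atoms.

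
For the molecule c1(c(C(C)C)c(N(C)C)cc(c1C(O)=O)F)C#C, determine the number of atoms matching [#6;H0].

Check the 18 heavy atoms by environment: 5× c (aromatic, H0) → match; 1× c (aromatic, H1) → no; 1× F (H0) → no; 2× C (H0) → match; 2× C (H1) → no; 1× O (H0) → no; 1× O (H1) → no; 4× C (H3) → no; 1× N (H0) → no.
Summing the matching environments: 5 + 2 = 7 matching atoms.

7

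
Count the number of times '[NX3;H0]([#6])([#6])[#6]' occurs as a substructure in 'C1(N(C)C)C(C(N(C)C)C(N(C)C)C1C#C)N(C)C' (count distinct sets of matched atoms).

[NX3;H0]([#6])([#6])[#6] is the SMARTS for a tertiary amine: a trivalent nitrogen with no H, bonded to three carbons.
The molecule carries 4 separate instances of a dimethylamino group (-N(CH3)2) meeting every constraint; each maps to a distinct set of atoms, giving 4 matches.

4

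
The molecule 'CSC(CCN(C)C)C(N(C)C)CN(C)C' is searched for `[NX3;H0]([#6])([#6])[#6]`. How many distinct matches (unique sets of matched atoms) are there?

3

[NX3;H0]([#6])([#6])[#6] is the SMARTS for a tertiary amine: a trivalent nitrogen with no H, bonded to three carbons.
The molecule carries 3 separate instances of a dimethylamino group (-N(CH3)2) meeting every constraint; each maps to a distinct set of atoms, giving 3 matches.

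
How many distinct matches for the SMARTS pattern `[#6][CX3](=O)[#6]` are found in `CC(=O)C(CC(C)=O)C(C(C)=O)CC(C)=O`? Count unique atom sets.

[#6][CX3](=O)[#6] is the SMARTS for a ketone: a carbonyl carbon (no H) flanked by two carbons.
The molecule carries 4 separate instances of an acetyl/ketone group (-C(=O)CH3) meeting every constraint; each maps to a distinct set of atoms, giving 4 matches.

4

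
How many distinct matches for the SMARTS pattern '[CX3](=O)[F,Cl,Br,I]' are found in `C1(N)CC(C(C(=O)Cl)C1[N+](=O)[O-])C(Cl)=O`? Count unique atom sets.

[CX3](=O)[F,Cl,Br,I] is the SMARTS for an acyl halide: a carbonyl carbon bonded to a halogen.
The molecule carries 2 separate instances of an acyl chloride (-C(=O)Cl) meeting every constraint; each maps to a distinct set of atoms, giving 2 matches.

2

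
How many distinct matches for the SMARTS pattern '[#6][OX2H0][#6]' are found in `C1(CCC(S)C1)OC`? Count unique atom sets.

[#6][OX2H0][#6] is the SMARTS for an ether: an aliphatic oxygen bridging two carbons with no H on the oxygen.
Exactly one fragment in the molecule meets all constraints, giving 1 match.

1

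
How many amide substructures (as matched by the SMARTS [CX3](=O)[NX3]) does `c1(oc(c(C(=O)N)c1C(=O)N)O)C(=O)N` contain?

3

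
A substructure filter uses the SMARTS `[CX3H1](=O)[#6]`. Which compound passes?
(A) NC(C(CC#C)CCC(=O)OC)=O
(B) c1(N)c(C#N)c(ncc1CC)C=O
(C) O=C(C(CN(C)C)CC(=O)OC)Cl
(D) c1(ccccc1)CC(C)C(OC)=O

B

[CX3H1](=O)[#6] describes an sp2 carbon with one H, double-bonded to O and single-bonded to carbon (an aldehyde).
(A) has a methyl-ester group (-C(=O)OCH3) but the carbonyl carbon has H0, not H1.
(B) contains an aldehyde (-CHO), which satisfies every atom and bond constraint.
(C) has a methyl-ester group (-C(=O)OCH3) but the carbonyl carbon has H0, not H1.
(D) has a methyl-ester group (-C(=O)OCH3) but the carbonyl carbon has H0, not H1.
So the answer is (B).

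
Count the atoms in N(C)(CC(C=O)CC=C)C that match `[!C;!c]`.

The query [!C;!c] means: neither aliphatic nor aromatic carbon — same as [!#6].
Check the 10 heavy atoms by environment: 8× C → no; 1× N → match; 1× O → match.
Summing the matching environments: 1 + 1 = 2 matching atoms.

2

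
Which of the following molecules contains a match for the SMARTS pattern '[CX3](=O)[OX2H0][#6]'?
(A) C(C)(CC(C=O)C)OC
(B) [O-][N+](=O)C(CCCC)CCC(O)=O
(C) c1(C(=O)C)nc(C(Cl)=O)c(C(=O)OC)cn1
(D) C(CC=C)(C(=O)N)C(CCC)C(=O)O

C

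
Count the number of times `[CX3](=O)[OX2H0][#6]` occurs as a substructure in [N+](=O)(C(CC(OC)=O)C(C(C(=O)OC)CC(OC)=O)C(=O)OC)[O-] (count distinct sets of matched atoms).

4

[CX3](=O)[OX2H0][#6] is the SMARTS for an ester: a carbonyl carbon bonded to an oxygen that is itself bonded to carbon (no H on that O).
The molecule carries 4 separate instances of a methyl-ester group (-C(=O)OCH3) meeting every constraint; each maps to a distinct set of atoms, giving 4 matches.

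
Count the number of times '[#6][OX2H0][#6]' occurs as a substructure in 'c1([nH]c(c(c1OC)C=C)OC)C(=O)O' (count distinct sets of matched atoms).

2

[#6][OX2H0][#6] is the SMARTS for an ether: an aliphatic oxygen bridging two carbons with no H on the oxygen.
The molecule carries 2 separate instances of a methoxy ether (-OCH3) meeting every constraint; each maps to a distinct set of atoms, giving 2 matches.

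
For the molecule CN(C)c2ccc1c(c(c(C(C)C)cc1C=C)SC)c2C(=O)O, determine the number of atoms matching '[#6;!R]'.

The query [#6;!R] means: carbon not in any ring.
Check the 23 heavy atoms by environment: 10× c (aromatic, in 6-ring) → no; 1× N (acyclic) → no; 9× C (acyclic) → match; 2× O (acyclic) → no; 1× S (acyclic) → no.
That gives 9 matching atoms.

9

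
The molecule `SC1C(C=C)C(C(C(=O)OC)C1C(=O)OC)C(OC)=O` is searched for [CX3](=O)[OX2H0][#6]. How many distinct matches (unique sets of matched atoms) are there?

3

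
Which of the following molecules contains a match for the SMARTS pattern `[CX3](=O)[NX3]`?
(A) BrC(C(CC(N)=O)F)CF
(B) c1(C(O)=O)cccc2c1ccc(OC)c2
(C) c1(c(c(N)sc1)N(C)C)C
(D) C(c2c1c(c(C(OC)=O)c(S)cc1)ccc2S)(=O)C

[CX3](=O)[NX3] describes a carbonyl carbon bonded to a trivalent nitrogen (an amide).
(A) contains a primary amide (-C(=O)NH2), which satisfies every atom and bond constraint.
(B) has a carboxylic acid group (-C(=O)OH) but the carbonyl is bonded to O, not to an NX3 nitrogen.
(C) has a primary amino group (-NH2) but the -NH2 is not attached to a carbonyl carbon.
(D) has a methyl-ester group (-C(=O)OCH3) but the carbonyl is bonded to O, not to an NX3 nitrogen.
So the answer is (A).

A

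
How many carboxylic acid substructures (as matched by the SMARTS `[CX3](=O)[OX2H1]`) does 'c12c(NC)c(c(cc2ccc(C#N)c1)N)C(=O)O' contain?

[CX3](=O)[OX2H1] is the SMARTS for a carboxylic acid: an sp2 carbon double-bonded to O and single-bonded to an -OH oxygen.
Exactly one fragment in the molecule meets all constraints, giving 1 match.

1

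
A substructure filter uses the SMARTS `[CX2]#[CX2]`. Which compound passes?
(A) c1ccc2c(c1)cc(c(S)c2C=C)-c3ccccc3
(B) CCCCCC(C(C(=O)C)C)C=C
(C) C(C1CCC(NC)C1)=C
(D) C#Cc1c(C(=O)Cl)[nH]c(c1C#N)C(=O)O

[CX2]#[CX2] describes a carbon-carbon triple bond (an alkyne).
(A) has a vinyl group (-CH=CH2) but the C=C is a double bond; both carbons are CX3, not CX2.
(B) has a vinyl group (-CH=CH2) but the C=C is a double bond; both carbons are CX3, not CX2.
(C) has a vinyl group (-CH=CH2) but the C=C is a double bond; both carbons are CX3, not CX2.
(D) contains an ethynyl group (-C#CH), which satisfies every atom and bond constraint.
So the answer is (D).

D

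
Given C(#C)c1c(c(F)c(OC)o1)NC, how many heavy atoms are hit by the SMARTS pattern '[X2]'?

The query [X2] means: any atom with exactly two total connections (bonds + H).
Check the 12 heavy atoms by environment: 1× o (aromatic, X2) → match; 4× c (aromatic, X3) → no; 1× O (X2) → match; 2× C (X4) → no; 1× F (X1) → no; 2× C (X2) → match; 1× N (X3) → no.
Summing the matching environments: 1 + 1 + 2 = 4 matching atoms.

4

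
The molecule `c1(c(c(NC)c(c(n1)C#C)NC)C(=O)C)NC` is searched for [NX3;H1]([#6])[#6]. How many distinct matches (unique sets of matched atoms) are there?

[NX3;H1]([#6])[#6] is the SMARTS for a secondary amine: a trivalent nitrogen with one H, bonded to two carbons.
The molecule carries 3 separate instances of an N-methylamino group (-NHCH3) meeting every constraint; each maps to a distinct set of atoms, giving 3 matches.

3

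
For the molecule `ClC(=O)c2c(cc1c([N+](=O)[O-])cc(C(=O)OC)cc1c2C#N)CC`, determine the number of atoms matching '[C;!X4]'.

3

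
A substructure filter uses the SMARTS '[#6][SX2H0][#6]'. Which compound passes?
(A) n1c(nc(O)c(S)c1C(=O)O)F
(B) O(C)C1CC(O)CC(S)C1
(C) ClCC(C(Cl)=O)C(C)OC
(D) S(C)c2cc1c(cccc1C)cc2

[#6][SX2H0][#6] describes an aliphatic sulfur bridging two carbons with no H on the sulfur (a thioether).
(A) has a thiol (-SH) but the sulfur has H1, not H0 bridging two carbons.
(B) has a methoxy ether (-OCH3) but the bridging atom is O, not S.
(C) has a methoxy ether (-OCH3) but the bridging atom is O, not S.
(D) contains a methylthio ether (-SCH3), which satisfies every atom and bond constraint.
So the answer is (D).

D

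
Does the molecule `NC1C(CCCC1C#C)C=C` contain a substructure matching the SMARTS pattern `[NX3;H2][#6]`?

Yes

The pattern [NX3;H2][#6] describes a trivalent nitrogen with two H attached to carbon — a primary amine.
The molecule carries a primary amino group (-NH2), whose atoms satisfy every constraint of the query, so the pattern matches.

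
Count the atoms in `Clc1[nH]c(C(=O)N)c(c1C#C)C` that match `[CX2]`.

2

The query [CX2] means: C with X2: aliphatic carbon with exactly 2 total connections.
Check the 12 heavy atoms by environment: 1× n (aromatic, X3) → no; 4× c (aromatic, X3) → no; 1× C (X3) → no; 1× O (X1) → no; 1× N (X3) → no; 2× C (X2) → match; 1× C (X4) → no; 1× Cl (X1) → no.
That gives 2 matching atoms.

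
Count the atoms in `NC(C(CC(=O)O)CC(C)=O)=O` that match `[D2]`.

2

The query [D2] means: atom with exactly two heavy-atom neighbours.
Check the 12 heavy atoms by environment: 2× C (D2) → match; 4× C (D3) → no; 4× O (D1) → no; 1× C (D1) → no; 1× N (D1) → no.
That gives 2 matching atoms.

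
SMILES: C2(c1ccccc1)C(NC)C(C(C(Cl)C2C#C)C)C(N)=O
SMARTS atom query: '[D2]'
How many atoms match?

The query [D2] means: atom with exactly two heavy-atom neighbours.
Check the 21 heavy atoms by environment: 7× C (D3) → no; 1× C (D2) → match; 3× C (D1) → no; 1× N (D2) → match; 1× Cl (D1) → no; 1× c (aromatic, D3) → no; 5× c (aromatic, D2) → match; 1× O (D1) → no; 1× N (D1) → no.
Summing the matching environments: 1 + 1 + 5 = 7 matching atoms.

7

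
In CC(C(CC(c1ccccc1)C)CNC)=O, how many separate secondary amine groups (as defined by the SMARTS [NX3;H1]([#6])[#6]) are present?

[NX3;H1]([#6])[#6] is the SMARTS for a secondary amine: a trivalent nitrogen with one H, bonded to two carbons.
Exactly one fragment in the molecule meets all constraints, giving 1 match.

1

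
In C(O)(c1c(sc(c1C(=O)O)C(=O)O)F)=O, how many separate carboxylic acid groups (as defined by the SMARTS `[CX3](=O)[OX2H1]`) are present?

3

[CX3](=O)[OX2H1] is the SMARTS for a carboxylic acid: an sp2 carbon double-bonded to O and single-bonded to an -OH oxygen.
The molecule carries 3 separate instances of a carboxylic acid group (-C(=O)OH) meeting every constraint; each maps to a distinct set of atoms, giving 3 matches.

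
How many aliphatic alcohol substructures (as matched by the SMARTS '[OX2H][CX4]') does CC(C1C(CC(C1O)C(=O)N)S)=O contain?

[OX2H][CX4] is the SMARTS for an aliphatic alcohol: a hydroxyl oxygen bound to an sp3 (X4) carbon.
Exactly one fragment in the molecule meets all constraints, giving 1 match.

1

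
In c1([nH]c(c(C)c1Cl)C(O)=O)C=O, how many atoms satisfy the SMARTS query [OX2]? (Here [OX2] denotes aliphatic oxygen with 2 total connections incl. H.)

1

Check the 12 heavy atoms by environment: 1× n (aromatic, X3) → no; 4× c (aromatic, X3) → no; 2× C (X3) → no; 2× O (X1) → no; 1× O (X2) → match; 1× Cl (X1) → no; 1× C (X4) → no.
That gives 1 matching atom.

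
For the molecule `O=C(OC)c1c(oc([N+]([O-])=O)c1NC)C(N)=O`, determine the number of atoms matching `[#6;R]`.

4

The query [#6;R] means: carbon that is part of a ring.
Check the 17 heavy atoms by environment: 1× o (aromatic, in 5-ring) → no; 4× c (aromatic, in 5-ring) → match; 4× C (acyclic) → no; 4× O (acyclic) → no; 2× N (acyclic) → no; 1× N (charge +1, acyclic) → no; 1× O (charge -1, acyclic) → no.
That gives 4 matching atoms.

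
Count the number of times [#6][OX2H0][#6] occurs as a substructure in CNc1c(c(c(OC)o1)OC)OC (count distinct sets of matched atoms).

[#6][OX2H0][#6] is the SMARTS for an ether: an aliphatic oxygen bridging two carbons with no H on the oxygen.
The molecule carries 3 separate instances of a methoxy ether (-OCH3) meeting every constraint; each maps to a distinct set of atoms, giving 3 matches.

3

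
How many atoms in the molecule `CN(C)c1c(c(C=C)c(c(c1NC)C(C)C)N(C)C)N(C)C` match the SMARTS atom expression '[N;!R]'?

The query [N;!R] means: aliphatic nitrogen not in a ring.
Check the 22 heavy atoms by environment: 6× c (aromatic, in 6-ring) → no; 4× N (acyclic) → match; 12× C (acyclic) → no.
That gives 4 matching atoms.

4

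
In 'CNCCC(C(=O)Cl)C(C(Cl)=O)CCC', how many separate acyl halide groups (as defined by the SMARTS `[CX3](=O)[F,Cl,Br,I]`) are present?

2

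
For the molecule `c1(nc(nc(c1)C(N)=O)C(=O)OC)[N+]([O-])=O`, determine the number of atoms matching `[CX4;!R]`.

1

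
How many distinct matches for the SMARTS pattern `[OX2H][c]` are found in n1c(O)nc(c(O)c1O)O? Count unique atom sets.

4

[OX2H][c] is the SMARTS for a phenol: a hydroxyl oxygen attached to an aromatic carbon.
The molecule carries 4 separate instances of a hydroxyl group (-OH) meeting every constraint; each maps to a distinct set of atoms, giving 4 matches.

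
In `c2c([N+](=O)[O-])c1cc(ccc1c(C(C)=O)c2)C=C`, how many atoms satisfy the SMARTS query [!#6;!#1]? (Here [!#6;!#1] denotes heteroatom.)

The query [!#6;!#1] means: not carbon and not hydrogen — any heteroatom.
Check the 18 heavy atoms by environment: 10× c (aromatic) → no; 1× N (charge +1) → match; 1× O (charge -1) → match; 2× O → match; 4× C → no.
Summing the matching environments: 1 + 1 + 2 = 4 matching atoms.

4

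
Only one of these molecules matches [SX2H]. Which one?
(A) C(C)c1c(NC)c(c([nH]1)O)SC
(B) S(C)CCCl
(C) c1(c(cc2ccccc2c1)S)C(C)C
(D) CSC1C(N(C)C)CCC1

C

[SX2H] describes an aliphatic sulfur with two connections, one being H (a thiol).
(A) has a hydroxyl group (-OH) but it is an -OH, not an -SH.
(B) has a methylthio ether (-SCH3) but the sulfur has H0 (bonded to two carbons), not H1.
(C) contains a thiol (-SH), which satisfies every atom and bond constraint.
(D) has a methylthio ether (-SCH3) but the sulfur has H0 (bonded to two carbons), not H1.
So the answer is (C).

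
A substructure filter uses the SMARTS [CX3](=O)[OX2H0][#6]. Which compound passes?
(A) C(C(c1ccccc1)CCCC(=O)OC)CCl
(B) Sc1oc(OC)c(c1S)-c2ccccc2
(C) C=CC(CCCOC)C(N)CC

A

[CX3](=O)[OX2H0][#6] describes a carbonyl carbon bonded to an oxygen that is itself bonded to carbon (no H on that O) (an ester).
(A) contains a methyl-ester group (-C(=O)OCH3), which satisfies every atom and bond constraint.
(B) has a methoxy ether (-OCH3) but the ether oxygen is not adjacent to a C=O carbon.
(C) has a methoxy ether (-OCH3) but the ether oxygen is not adjacent to a C=O carbon.
So the answer is (A).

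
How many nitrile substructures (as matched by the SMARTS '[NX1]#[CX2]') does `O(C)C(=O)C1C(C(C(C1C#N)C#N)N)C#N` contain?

3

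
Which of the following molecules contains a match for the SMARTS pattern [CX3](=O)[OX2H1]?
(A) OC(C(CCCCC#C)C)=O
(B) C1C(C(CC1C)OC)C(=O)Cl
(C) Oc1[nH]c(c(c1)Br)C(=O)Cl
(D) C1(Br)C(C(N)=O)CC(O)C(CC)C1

[CX3](=O)[OX2H1] describes an sp2 carbon double-bonded to O and single-bonded to an -OH oxygen (a carboxylic acid).
(A) contains a carboxylic acid group (-C(=O)OH), which satisfies every atom and bond constraint.
(B) has an acyl chloride (-C(=O)Cl) but the carbonyl is bonded to Cl, not to an -OH oxygen.
(C) has an acyl chloride (-C(=O)Cl) but the carbonyl is bonded to Cl, not to an -OH oxygen.
(D) has a primary amide (-C(=O)NH2) but the carbonyl is bonded to N, not to an -OH oxygen.
So the answer is (A).

A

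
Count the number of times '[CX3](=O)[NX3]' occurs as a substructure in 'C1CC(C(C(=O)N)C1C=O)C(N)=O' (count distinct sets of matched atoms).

2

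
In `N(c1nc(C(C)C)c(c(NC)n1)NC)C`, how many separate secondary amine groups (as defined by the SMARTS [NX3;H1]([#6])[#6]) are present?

3

[NX3;H1]([#6])[#6] is the SMARTS for a secondary amine: a trivalent nitrogen with one H, bonded to two carbons.
The molecule carries 3 separate instances of an N-methylamino group (-NHCH3) meeting every constraint; each maps to a distinct set of atoms, giving 3 matches.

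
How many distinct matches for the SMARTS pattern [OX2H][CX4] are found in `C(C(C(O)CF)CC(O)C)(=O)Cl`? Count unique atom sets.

2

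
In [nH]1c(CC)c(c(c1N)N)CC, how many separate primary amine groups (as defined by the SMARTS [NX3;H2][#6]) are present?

2

[NX3;H2][#6] is the SMARTS for a primary amine: a trivalent nitrogen with two H attached to carbon.
The molecule carries 2 separate instances of a primary amino group (-NH2) meeting every constraint; each maps to a distinct set of atoms, giving 2 matches.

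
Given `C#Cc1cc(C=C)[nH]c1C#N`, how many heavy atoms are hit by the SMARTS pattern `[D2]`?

5

The query [D2] means: atom with exactly two heavy-atom neighbours.
Check the 11 heavy atoms by environment: 1× n (aromatic, D2) → match; 3× c (aromatic, D3) → no; 1× c (aromatic, D2) → match; 3× C (D2) → match; 2× C (D1) → no; 1× N (D1) → no.
Summing the matching environments: 1 + 1 + 3 = 5 matching atoms.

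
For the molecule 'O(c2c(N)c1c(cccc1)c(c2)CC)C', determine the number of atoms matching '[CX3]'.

0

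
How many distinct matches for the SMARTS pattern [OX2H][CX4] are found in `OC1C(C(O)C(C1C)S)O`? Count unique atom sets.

3

[OX2H][CX4] is the SMARTS for an aliphatic alcohol: a hydroxyl oxygen bound to an sp3 (X4) carbon.
The molecule carries 3 separate instances of a hydroxyl group (-OH) meeting every constraint; each maps to a distinct set of atoms, giving 3 matches.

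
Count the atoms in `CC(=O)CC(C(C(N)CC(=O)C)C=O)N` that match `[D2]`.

Check the 15 heavy atoms by environment: 3× C (D2) → match; 5× C (D3) → no; 3× O (D1) → no; 2× C (D1) → no; 2× N (D1) → no.
That gives 3 matching atoms.

3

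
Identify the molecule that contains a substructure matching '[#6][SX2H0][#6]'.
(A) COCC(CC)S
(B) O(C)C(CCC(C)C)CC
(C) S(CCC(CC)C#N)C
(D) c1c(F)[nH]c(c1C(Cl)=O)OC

C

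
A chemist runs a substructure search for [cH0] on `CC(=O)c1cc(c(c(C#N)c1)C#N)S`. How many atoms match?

The query [cH0] means: aromatic carbon with no attached hydrogen (substituted or ring-fusion).
Check the 14 heavy atoms by environment: 4× c (aromatic, H0) → match; 2× c (aromatic, H1) → no; 3× C (H0) → no; 2× N (H0) → no; 1× O (H0) → no; 1× C (H3) → no; 1× S (H1) → no.
That gives 4 matching atoms.

4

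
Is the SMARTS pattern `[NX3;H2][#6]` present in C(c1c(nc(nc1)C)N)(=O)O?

The pattern [NX3;H2][#6] describes a trivalent nitrogen with two H attached to carbon — a primary amine.
The molecule carries a primary amino group (-NH2), whose atoms satisfy every constraint of the query, so the pattern matches.

Yes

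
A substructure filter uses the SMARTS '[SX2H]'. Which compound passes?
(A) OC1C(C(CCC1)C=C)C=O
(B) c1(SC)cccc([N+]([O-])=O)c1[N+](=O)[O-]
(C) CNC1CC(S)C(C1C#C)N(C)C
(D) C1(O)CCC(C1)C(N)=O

C

[SX2H] describes an aliphatic sulfur with two connections, one being H (a thiol).
(A) has a hydroxyl group (-OH) but it is an -OH, not an -SH.
(B) has a methylthio ether (-SCH3) but the sulfur has H0 (bonded to two carbons), not H1.
(C) contains a thiol (-SH), which satisfies every atom and bond constraint.
(D) has a hydroxyl group (-OH) but it is an -OH, not an -SH.
So the answer is (C).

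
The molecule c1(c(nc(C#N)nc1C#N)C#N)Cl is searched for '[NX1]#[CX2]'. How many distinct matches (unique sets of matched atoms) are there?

[NX1]#[CX2] is the SMARTS for a nitrile: a nitrogen triple-bonded to a two-connected carbon.
The molecule carries 3 separate instances of a nitrile (-C#N) meeting every constraint; each maps to a distinct set of atoms, giving 3 matches.

3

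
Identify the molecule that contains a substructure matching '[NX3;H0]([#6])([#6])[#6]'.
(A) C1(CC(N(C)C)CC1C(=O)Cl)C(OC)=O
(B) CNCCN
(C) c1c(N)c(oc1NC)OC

[NX3;H0]([#6])([#6])[#6] describes a trivalent nitrogen with no H, bonded to three carbons (a tertiary amine).
(A) contains a dimethylamino group (-N(CH3)2), which satisfies every atom and bond constraint.
(B) has a primary amino group (-NH2) but the nitrogen has H2, not H0 with three carbons.
(C) has an N-methylamino group (-NHCH3) but the nitrogen still has one H (H1), not H0.
So the answer is (A).

A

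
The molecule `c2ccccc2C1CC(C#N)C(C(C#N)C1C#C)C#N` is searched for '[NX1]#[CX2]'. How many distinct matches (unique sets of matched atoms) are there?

3

[NX1]#[CX2] is the SMARTS for a nitrile: a nitrogen triple-bonded to a two-connected carbon.
The molecule carries 3 separate instances of a nitrile (-C#N) meeting every constraint; each maps to a distinct set of atoms, giving 3 matches.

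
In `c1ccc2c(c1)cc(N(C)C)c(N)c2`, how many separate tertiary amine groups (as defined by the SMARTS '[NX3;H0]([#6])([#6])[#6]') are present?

[NX3;H0]([#6])([#6])[#6] is the SMARTS for a tertiary amine: a trivalent nitrogen with no H, bonded to three carbons.
Exactly one fragment in the molecule meets all constraints, giving 1 match.

1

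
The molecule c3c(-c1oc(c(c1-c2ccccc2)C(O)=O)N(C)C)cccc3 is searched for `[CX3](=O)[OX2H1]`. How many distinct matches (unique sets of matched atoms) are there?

1

[CX3](=O)[OX2H1] is the SMARTS for a carboxylic acid: an sp2 carbon double-bonded to O and single-bonded to an -OH oxygen.
Exactly one fragment in the molecule meets all constraints, giving 1 match.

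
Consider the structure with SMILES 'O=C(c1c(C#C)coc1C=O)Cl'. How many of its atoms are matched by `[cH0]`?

3

Check the 12 heavy atoms by environment: 1× o (aromatic, H0) → no; 3× c (aromatic, H0) → match; 1× c (aromatic, H1) → no; 2× C (H1) → no; 2× O (H0) → no; 2× C (H0) → no; 1× Cl (H0) → no.
That gives 3 matching atoms.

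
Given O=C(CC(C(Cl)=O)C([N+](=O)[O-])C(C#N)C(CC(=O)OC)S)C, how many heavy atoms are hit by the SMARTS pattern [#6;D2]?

The query [#6;D2] means: any carbon bonded to exactly two heavy atoms.
Check the 22 heavy atoms by environment: 3× C (D2) → match; 7× C (D3) → no; 4× O (D1) → no; 1× O (D2) → no; 2× C (D1) → no; 1× N (charge +1, D3) → no; 1× O (charge -1, D1) → no; 1× N (D1) → no; 1× S (D1) → no; 1× Cl (D1) → no.
That gives 3 matching atoms.

3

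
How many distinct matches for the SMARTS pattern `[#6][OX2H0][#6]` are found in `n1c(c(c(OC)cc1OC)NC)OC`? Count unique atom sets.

3

[#6][OX2H0][#6] is the SMARTS for an ether: an aliphatic oxygen bridging two carbons with no H on the oxygen.
The molecule carries 3 separate instances of a methoxy ether (-OCH3) meeting every constraint; each maps to a distinct set of atoms, giving 3 matches.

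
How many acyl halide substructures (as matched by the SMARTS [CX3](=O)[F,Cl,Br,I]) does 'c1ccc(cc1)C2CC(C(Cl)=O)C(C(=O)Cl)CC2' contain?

2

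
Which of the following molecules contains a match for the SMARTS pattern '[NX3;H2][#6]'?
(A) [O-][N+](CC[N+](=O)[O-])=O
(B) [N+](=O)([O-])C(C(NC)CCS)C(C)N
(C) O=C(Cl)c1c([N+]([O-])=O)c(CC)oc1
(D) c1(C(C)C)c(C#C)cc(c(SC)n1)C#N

[NX3;H2][#6] describes a trivalent nitrogen with two H attached to carbon (a primary amine).
(A) has a nitro group (-[N+](=O)[O-]) but the nitrogen is [N+] with no H, not NX3H2.
(B) contains a primary amino group (-NH2), which satisfies every atom and bond constraint.
(C) has a nitro group (-[N+](=O)[O-]) but the nitrogen is [N+] with no H, not NX3H2.
(D) has a nitrile (-C#N) but the nitrogen is NX1 (triple-bonded), not NX3 with two H.
So the answer is (B).

B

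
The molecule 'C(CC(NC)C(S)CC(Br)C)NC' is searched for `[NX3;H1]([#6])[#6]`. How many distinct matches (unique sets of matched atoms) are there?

2

[NX3;H1]([#6])[#6] is the SMARTS for a secondary amine: a trivalent nitrogen with one H, bonded to two carbons.
The molecule carries 2 separate instances of an N-methylamino group (-NHCH3) meeting every constraint; each maps to a distinct set of atoms, giving 2 matches.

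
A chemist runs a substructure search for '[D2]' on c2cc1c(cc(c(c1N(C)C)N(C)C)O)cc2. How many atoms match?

The query [D2] means: atom with exactly two heavy-atom neighbours.
Check the 17 heavy atoms by environment: 5× c (aromatic, D3) → no; 5× c (aromatic, D2) → match; 1× O (D1) → no; 2× N (D3) → no; 4× C (D1) → no.
That gives 5 matching atoms.

5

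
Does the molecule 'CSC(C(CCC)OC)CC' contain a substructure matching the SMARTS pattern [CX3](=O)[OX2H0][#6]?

No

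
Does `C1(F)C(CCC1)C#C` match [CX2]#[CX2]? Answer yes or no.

The pattern [CX2]#[CX2] describes a carbon-carbon triple bond — an alkyne.
The molecule carries an ethynyl group (-C#CH), whose atoms satisfy every constraint of the query, so the pattern matches.

Yes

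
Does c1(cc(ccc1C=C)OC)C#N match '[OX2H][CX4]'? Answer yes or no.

No

The pattern [OX2H][CX4] describes a hydroxyl oxygen bound to an sp3 (X4) carbon — an aliphatic alcohol.
The closest candidate here is a methoxy ether (-OCH3), but the oxygen has H0 (ether), not H1. No other fragment satisfies the full query, so there is no match.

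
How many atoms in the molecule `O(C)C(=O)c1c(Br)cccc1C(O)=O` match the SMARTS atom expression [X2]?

2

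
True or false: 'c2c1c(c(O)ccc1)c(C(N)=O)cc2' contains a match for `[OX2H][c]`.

True

The pattern [OX2H][c] describes a hydroxyl oxygen attached to an aromatic carbon — a phenol.
The molecule carries a hydroxyl group (-OH), whose atoms satisfy every constraint of the query, so the pattern matches.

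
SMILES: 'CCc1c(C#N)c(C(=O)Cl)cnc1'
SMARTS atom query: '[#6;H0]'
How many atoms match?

Check the 13 heavy atoms by environment: 1× n (aromatic, H0) → no; 2× c (aromatic, H1) → no; 3× c (aromatic, H0) → match; 1× C (H2) → no; 1× C (H3) → no; 2× C (H0) → match; 1× O (H0) → no; 1× Cl (H0) → no; 1× N (H0) → no.
Summing the matching environments: 3 + 2 = 5 matching atoms.

5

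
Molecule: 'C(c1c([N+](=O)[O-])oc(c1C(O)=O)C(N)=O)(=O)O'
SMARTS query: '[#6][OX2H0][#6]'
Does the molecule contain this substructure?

No

The pattern [#6][OX2H0][#6] describes an aliphatic oxygen bridging two carbons with no H on the oxygen — an ether.
The closest candidate here is a carboxylic acid group (-C(=O)OH), but the -OH oxygen has H1; the =O is OX1, not OX2. No other fragment satisfies the full query, so there is no match.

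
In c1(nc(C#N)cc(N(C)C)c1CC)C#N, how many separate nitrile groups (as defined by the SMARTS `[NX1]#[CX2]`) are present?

2

[NX1]#[CX2] is the SMARTS for a nitrile: a nitrogen triple-bonded to a two-connected carbon.
The molecule carries 2 separate instances of a nitrile (-C#N) meeting every constraint; each maps to a distinct set of atoms, giving 2 matches.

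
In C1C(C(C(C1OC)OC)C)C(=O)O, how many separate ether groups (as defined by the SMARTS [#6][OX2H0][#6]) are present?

2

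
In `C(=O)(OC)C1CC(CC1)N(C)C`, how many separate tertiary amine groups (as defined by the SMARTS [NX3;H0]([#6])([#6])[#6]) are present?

1

[NX3;H0]([#6])([#6])[#6] is the SMARTS for a tertiary amine: a trivalent nitrogen with no H, bonded to three carbons.
Exactly one fragment in the molecule meets all constraints, giving 1 match.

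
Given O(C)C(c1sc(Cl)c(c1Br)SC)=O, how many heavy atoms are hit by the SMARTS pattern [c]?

Check the 13 heavy atoms by environment: 1× s (aromatic) → no; 4× c (aromatic) → match; 1× Br → no; 3× C → no; 2× O → no; 1× Cl → no; 1× S → no.
That gives 4 matching atoms.

4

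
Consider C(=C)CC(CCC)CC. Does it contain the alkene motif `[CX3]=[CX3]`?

The pattern [CX3]=[CX3] describes a non-aromatic C=C double bond between two sp2 carbons — an alkene.
The molecule carries a vinyl group (-CH=CH2), whose atoms satisfy every constraint of the query, so the pattern matches.

Yes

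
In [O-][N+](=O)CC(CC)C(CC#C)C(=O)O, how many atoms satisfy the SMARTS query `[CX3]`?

1

The query [CX3] means: C with X3: aliphatic carbon with exactly 3 total connections.
Check the 14 heavy atoms by environment: 6× C (X4) → no; 1× N (charge +1, X3) → no; 1× O (charge -1, X1) → no; 2× O (X1) → no; 2× C (X2) → no; 1× C (X3) → match; 1× O (X2) → no.
That gives 1 matching atom.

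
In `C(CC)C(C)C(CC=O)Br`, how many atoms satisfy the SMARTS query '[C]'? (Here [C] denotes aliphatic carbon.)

8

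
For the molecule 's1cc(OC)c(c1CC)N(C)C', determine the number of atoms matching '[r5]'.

5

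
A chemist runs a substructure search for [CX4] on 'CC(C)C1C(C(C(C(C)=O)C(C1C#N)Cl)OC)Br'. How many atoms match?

Check the 18 heavy atoms by environment: 11× C (X4) → match; 1× Br (X1) → no; 1× C (X3) → no; 1× O (X1) → no; 1× O (X2) → no; 1× C (X2) → no; 1× N (X1) → no; 1× Cl (X1) → no.
That gives 11 matching atoms.

11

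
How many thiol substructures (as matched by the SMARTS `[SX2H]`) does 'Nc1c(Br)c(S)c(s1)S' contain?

2

[SX2H] is the SMARTS for a thiol: an aliphatic sulfur with two connections, one being H.
The molecule carries 2 separate instances of a thiol (-SH) meeting every constraint; each maps to a distinct set of atoms, giving 2 matches.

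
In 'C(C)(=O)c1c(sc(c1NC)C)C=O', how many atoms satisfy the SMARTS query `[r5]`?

5

The query [r5] means: r5 matches atoms in a five-membered ring.
Check the 13 heavy atoms by environment: 1× s (aromatic, in 5-ring) → match; 4× c (aromatic, in 5-ring) → match; 5× C (acyclic) → no; 2× O (acyclic) → no; 1× N (acyclic) → no.
Summing the matching environments: 1 + 4 = 5 matching atoms.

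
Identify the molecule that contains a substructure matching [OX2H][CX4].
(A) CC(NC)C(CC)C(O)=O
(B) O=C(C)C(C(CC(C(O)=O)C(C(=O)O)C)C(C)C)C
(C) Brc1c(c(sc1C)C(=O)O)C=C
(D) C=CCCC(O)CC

D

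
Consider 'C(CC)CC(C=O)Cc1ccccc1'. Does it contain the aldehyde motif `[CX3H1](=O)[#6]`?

The pattern [CX3H1](=O)[#6] describes an sp2 carbon with one H, double-bonded to O and single-bonded to carbon — an aldehyde.
The molecule carries an aldehyde (-CHO), whose atoms satisfy every constraint of the query, so the pattern matches.

Yes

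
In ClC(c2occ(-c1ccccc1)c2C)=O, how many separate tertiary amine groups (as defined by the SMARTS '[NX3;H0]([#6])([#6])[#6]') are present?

0

[NX3;H0]([#6])([#6])[#6] is the SMARTS for a tertiary amine: a trivalent nitrogen with no H, bonded to three carbons.
No fragment in the molecule satisfies every constraint, giving 0 matches.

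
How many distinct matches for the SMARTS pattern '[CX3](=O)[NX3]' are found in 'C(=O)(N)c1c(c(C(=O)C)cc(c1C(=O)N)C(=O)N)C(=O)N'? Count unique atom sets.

4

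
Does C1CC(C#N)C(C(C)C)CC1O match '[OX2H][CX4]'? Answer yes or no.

Yes

The pattern [OX2H][CX4] describes a hydroxyl oxygen bound to an sp3 (X4) carbon — an aliphatic alcohol.
The molecule carries a hydroxyl group (-OH), whose atoms satisfy every constraint of the query, so the pattern matches.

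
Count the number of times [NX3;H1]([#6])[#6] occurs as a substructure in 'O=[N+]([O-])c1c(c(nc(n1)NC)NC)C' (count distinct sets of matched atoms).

[NX3;H1]([#6])[#6] is the SMARTS for a secondary amine: a trivalent nitrogen with one H, bonded to two carbons.
The molecule carries 2 separate instances of an N-methylamino group (-NHCH3) meeting every constraint; each maps to a distinct set of atoms, giving 2 matches.

2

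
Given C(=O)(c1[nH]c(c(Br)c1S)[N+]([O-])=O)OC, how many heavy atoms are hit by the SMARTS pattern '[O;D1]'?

The query [O;D1] means: aliphatic oxygen bonded to exactly one heavy atom.
Check the 14 heavy atoms by environment: 1× n (aromatic, D2) → no; 4× c (aromatic, D3) → no; 1× C (D3) → no; 2× O (D1) → match; 1× O (D2) → no; 1× C (D1) → no; 1× S (D1) → no; 1× N (charge +1, D3) → no; 1× O (charge -1, D1) → match; 1× Br (D1) → no.
Summing the matching environments: 2 + 1 = 3 matching atoms.

3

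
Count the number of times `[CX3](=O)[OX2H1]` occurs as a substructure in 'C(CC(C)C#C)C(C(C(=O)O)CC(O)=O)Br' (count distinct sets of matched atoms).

2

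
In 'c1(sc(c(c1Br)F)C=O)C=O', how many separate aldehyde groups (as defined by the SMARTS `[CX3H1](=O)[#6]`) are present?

2

[CX3H1](=O)[#6] is the SMARTS for an aldehyde: an sp2 carbon with one H, double-bonded to O and single-bonded to carbon.
The molecule carries 2 separate instances of an aldehyde (-CHO) meeting every constraint; each maps to a distinct set of atoms, giving 2 matches.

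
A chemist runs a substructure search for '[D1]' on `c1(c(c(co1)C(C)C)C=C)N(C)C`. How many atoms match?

5

The query [D1] means: atom with exactly one heavy-atom neighbour (degree 1).
Check the 13 heavy atoms by environment: 1× o (aromatic, D2) → no; 3× c (aromatic, D3) → no; 1× c (aromatic, D2) → no; 1× N (D3) → no; 5× C (D1) → match; 1× C (D2) → no; 1× C (D3) → no.
That gives 5 matching atoms.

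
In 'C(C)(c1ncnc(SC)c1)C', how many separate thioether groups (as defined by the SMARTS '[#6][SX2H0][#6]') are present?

1

[#6][SX2H0][#6] is the SMARTS for a thioether: an aliphatic sulfur bridging two carbons with no H on the sulfur.
Exactly one fragment in the molecule meets all constraints, giving 1 match.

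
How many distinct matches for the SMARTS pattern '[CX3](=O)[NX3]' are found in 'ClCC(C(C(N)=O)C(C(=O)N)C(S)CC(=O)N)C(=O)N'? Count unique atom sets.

[CX3](=O)[NX3] is the SMARTS for an amide: a carbonyl carbon bonded to a trivalent nitrogen.
The molecule carries 4 separate instances of a primary amide (-C(=O)NH2) meeting every constraint; each maps to a distinct set of atoms, giving 4 matches.

4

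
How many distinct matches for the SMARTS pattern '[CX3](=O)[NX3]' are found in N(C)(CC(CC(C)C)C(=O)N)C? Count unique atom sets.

[CX3](=O)[NX3] is the SMARTS for an amide: a carbonyl carbon bonded to a trivalent nitrogen.
Exactly one fragment in the molecule meets all constraints, giving 1 match.

1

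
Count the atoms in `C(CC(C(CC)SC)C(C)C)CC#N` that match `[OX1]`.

0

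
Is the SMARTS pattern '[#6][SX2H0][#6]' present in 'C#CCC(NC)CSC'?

The pattern [#6][SX2H0][#6] describes an aliphatic sulfur bridging two carbons with no H on the sulfur — a thioether.
The molecule carries a methylthio ether (-SCH3), whose atoms satisfy every constraint of the query, so the pattern matches.

Yes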